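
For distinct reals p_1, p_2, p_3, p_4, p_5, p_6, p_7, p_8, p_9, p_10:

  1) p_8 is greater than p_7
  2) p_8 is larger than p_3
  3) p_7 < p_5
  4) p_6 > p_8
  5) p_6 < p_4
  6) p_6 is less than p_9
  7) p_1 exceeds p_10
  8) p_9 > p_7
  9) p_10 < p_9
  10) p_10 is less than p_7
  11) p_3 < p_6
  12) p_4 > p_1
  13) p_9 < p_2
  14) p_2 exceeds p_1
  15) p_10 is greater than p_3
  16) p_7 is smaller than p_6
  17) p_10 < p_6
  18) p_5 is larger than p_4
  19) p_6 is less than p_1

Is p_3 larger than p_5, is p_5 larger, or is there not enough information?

p_5

The relevant relations are p_3 < p_10; p_10 < p_7; p_7 < p_8; p_8 < p_6; p_6 < p_1; p_1 < p_4; p_4 < p_5.
Together: p_3 < p_10 < p_7 < p_8 < p_6 < p_1 < p_4 < p_5.
So p_5 is larger.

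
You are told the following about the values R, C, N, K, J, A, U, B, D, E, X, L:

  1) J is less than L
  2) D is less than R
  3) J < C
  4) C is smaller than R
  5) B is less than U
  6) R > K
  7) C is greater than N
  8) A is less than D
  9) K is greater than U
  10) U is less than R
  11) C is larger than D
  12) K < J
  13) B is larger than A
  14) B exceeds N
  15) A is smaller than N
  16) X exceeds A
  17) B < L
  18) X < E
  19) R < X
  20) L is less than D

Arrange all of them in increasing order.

The consecutive links are each given: A < N; N < B; B < U; U < K; K < J; J < L; L < D; D < C; C < R; R < X; X < E.

A < N < B < U < K < J < L < D < C < R < X < E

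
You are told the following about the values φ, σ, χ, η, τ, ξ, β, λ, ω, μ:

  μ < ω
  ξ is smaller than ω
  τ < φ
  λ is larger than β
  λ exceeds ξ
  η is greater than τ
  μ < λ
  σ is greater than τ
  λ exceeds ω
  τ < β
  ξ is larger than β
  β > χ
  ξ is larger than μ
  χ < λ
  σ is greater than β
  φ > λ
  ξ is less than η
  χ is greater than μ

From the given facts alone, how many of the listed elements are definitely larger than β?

Directly above β: ξ, σ, λ.
One step further: ω, φ, η (6 so far).
No other element is forced above β by the given relations, so the count is 6.

6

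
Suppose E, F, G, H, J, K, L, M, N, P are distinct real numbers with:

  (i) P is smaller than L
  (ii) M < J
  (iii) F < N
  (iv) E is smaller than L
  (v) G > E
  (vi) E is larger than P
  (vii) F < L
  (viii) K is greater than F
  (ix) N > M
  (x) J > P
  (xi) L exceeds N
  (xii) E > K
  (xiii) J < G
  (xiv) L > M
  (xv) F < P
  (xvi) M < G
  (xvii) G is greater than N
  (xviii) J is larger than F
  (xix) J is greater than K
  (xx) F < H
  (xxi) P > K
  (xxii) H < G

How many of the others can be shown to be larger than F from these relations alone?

The elements the relations force above F are K, P, H, J, N, E, G, L — no chain reaches any other.
That is 8.

8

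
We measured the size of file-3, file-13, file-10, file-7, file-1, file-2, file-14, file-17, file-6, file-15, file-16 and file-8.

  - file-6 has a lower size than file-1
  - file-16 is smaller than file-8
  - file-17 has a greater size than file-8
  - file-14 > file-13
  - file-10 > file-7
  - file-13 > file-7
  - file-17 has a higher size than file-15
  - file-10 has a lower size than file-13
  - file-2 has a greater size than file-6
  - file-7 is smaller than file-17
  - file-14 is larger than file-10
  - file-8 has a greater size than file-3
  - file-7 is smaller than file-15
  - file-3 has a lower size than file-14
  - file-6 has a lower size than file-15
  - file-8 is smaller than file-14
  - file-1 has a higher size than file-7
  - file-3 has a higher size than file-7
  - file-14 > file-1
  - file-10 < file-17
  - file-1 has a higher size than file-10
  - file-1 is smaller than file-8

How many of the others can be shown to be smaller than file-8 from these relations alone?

The elements the relations force below file-8 are file-6, file-16, file-7, file-10, file-3, file-1 — no chain reaches any other.
That is 6.

6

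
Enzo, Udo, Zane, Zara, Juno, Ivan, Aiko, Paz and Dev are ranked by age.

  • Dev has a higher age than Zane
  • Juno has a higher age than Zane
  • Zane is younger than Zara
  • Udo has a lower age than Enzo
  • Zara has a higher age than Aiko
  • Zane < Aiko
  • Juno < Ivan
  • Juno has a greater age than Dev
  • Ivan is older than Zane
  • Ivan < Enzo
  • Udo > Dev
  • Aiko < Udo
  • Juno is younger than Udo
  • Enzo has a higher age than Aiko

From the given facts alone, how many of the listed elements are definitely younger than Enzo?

Directly below Enzo: Aiko, Ivan, Udo.
One step further: Zane, Dev, Juno (6 so far).
Nothing else is reachable below Enzo; 6 in all.

6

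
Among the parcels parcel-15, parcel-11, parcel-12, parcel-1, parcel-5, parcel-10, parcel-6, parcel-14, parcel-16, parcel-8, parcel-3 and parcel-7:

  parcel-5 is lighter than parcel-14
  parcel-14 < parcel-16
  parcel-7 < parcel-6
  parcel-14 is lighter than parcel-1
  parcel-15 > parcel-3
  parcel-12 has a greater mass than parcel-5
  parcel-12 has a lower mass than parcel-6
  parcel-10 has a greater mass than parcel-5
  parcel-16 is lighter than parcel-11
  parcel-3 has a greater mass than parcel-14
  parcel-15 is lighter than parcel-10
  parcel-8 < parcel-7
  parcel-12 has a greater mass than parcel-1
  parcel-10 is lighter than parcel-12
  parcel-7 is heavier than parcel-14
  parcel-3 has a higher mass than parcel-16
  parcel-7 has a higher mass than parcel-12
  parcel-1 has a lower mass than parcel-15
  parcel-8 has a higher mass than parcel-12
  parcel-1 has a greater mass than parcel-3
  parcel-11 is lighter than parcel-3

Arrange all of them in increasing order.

parcel-5 < parcel-14 < parcel-16 < parcel-11 < parcel-3 < parcel-1 < parcel-15 < parcel-10 < parcel-12 < parcel-8 < parcel-7 < parcel-6

The consecutive links are each given: parcel-5 < parcel-14; parcel-14 < parcel-16; parcel-16 < parcel-11; parcel-11 < parcel-3; parcel-3 < parcel-1; parcel-1 < parcel-15; parcel-15 < parcel-10; parcel-10 < parcel-12; parcel-12 < parcel-8; parcel-8 < parcel-7; parcel-7 < parcel-6.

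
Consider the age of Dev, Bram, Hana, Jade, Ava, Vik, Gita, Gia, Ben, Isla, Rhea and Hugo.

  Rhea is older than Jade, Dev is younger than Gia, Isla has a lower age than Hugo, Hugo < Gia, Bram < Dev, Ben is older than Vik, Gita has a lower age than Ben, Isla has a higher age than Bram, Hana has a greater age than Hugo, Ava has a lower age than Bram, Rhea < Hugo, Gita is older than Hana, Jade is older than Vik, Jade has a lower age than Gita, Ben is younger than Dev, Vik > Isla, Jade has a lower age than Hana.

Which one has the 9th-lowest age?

Gita

Piecing the relations together gives one ordering: Ava < Bram < Isla < Vik < Jade < Rhea < Hugo < Hana < Gita < Ben < Dev < Gia.
The 9th smallest is Gita.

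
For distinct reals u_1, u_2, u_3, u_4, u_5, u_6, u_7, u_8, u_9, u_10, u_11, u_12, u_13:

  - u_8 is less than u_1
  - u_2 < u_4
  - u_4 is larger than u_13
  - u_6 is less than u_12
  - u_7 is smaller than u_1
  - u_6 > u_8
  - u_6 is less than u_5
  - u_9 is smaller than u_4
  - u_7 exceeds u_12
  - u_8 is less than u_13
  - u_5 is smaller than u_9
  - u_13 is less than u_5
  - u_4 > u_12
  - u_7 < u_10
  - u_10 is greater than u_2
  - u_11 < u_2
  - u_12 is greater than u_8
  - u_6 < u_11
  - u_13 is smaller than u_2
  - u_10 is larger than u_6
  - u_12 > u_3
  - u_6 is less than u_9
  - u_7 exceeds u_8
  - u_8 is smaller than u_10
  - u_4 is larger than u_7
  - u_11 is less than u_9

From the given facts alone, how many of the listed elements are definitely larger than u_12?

Directly above u_12: u_7, u_4.
One step further: u_1, u_10 (4 so far).
Nothing else is reachable above u_12; 4 in all.

4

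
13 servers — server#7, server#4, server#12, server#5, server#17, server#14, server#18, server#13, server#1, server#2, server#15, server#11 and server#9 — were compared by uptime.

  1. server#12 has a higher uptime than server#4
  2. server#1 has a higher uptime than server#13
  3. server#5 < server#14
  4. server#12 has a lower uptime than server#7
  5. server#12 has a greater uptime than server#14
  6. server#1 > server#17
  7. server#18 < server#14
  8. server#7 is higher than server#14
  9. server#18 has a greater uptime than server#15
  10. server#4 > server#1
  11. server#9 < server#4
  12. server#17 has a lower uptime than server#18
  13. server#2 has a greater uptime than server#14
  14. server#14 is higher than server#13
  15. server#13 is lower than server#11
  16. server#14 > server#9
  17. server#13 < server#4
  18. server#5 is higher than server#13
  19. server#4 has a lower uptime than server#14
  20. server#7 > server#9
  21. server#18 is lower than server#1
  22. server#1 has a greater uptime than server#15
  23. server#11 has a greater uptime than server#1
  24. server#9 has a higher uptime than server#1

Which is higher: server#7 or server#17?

server#7

Link the given pairs in sequence: server#17 < server#18; server#18 < server#1; server#1 < server#9; server#9 < server#4; server#4 < server#14; server#14 < server#12; server#12 < server#7.
Together: server#17 < server#18 < server#1 < server#9 < server#4 < server#14 < server#12 < server#7.
So server#17 < server#7; server#7 is the higher of the two.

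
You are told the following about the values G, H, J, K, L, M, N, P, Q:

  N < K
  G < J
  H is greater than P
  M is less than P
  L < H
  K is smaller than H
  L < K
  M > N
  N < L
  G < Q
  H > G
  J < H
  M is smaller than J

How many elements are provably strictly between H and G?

1

The relations place G below H. An element lies strictly between them when it is forced above G and also forced below H.
Above G: {J, Q}. Below H: {N, M, L, K, J, P}.
Intersection: {J} — 1.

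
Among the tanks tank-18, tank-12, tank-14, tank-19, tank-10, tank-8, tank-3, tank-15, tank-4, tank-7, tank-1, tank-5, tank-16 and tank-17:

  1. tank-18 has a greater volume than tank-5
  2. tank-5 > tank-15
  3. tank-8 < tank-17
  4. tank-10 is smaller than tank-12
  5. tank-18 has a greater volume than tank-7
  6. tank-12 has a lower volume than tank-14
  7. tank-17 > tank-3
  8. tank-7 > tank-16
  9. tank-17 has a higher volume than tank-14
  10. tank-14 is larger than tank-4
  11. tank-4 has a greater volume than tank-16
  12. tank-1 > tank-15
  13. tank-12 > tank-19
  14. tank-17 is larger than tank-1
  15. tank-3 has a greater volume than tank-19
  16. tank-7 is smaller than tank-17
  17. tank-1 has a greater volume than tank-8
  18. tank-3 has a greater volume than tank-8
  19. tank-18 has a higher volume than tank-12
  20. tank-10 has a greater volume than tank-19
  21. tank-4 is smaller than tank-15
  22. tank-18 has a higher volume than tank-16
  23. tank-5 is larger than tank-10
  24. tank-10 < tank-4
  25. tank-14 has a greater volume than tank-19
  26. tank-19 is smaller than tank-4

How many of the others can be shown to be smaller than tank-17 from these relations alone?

From tank-17 the given relations immediately reach tank-8, tank-7, tank-1, tank-14, tank-3.
From those, tank-19, tank-16, tank-4, tank-12, tank-15 — 10 in total.
From those, tank-10 — 11 in total.
Nothing else is reachable below tank-17; 11 in all.

11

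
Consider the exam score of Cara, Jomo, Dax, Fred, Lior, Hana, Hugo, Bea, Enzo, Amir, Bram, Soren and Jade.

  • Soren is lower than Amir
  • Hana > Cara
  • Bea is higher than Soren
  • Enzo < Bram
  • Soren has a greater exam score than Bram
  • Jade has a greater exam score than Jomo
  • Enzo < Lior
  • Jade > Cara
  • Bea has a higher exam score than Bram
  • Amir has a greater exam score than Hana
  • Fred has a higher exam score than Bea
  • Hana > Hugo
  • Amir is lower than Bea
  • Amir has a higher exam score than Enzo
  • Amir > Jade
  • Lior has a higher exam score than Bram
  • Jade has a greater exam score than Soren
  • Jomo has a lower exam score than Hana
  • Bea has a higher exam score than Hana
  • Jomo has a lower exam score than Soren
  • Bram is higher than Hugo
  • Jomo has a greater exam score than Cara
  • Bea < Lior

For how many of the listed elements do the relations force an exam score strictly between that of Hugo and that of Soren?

Chaining upward from Hugo reaches: Bram, Hana, Jade, Amir, Bea, Lior, Fred.
Chaining downward from Soren reaches: Enzo, Bram, Cara, Jomo.
Strictly between Hugo and Soren are those in both lists: Bram — 1 element.

1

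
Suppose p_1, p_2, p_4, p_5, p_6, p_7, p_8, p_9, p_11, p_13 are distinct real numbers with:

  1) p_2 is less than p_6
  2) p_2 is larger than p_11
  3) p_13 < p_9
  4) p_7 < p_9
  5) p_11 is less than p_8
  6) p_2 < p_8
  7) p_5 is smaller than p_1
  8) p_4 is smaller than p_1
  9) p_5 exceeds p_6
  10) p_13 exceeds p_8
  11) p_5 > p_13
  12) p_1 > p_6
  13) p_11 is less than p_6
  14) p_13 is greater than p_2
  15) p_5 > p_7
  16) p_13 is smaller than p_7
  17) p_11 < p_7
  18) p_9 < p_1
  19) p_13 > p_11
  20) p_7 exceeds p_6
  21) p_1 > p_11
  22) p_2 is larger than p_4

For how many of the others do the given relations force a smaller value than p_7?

6

The elements the relations force below p_7 are p_11, p_4, p_2, p_8, p_6, p_13 — no chain reaches any other.
That is 6.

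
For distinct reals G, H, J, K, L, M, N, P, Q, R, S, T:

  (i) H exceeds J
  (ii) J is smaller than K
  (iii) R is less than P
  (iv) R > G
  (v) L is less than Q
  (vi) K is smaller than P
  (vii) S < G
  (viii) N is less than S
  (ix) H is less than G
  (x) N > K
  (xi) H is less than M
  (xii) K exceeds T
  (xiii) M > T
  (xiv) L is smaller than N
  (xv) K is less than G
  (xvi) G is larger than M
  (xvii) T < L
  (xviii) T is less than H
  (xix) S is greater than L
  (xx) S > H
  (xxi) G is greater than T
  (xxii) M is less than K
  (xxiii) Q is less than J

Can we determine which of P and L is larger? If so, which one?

Link the given pairs in sequence: L < Q; Q < J; J < H; H < M; M < K; K < N; N < S; S < G; G < R; R < P.
Chaining these gives L < Q < J < H < M < K < N < S < G < R < P.
So P is larger.

P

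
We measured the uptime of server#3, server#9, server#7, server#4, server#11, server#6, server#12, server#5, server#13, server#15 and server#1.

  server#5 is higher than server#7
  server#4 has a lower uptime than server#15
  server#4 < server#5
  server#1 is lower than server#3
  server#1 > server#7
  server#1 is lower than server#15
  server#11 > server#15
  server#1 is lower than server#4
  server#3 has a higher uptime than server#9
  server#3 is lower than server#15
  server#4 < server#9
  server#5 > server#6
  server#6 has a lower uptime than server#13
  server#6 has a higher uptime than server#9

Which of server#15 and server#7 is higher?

server#15

server#7 < server#1 and server#1 < server#4 give server#7 < server#4.
Then server#4 < server#9 extends the chain to server#9.
With server#9 < server#3: server#7 < server#1 < server#4 < server#9 < server#3.
Then server#3 < server#15 extends the chain to server#15.
So server#7 < server#15; server#15 is the higher of the two.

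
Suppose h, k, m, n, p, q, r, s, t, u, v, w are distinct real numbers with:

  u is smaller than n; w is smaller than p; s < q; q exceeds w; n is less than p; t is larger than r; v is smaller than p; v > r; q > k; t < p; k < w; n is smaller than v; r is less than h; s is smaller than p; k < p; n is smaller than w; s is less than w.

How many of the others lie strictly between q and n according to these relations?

1

Chaining upward from n reaches: v, w, p.
Chaining downward from q reaches: u, s, k, w.
Strictly between n and q are those in both lists: w — 1 element.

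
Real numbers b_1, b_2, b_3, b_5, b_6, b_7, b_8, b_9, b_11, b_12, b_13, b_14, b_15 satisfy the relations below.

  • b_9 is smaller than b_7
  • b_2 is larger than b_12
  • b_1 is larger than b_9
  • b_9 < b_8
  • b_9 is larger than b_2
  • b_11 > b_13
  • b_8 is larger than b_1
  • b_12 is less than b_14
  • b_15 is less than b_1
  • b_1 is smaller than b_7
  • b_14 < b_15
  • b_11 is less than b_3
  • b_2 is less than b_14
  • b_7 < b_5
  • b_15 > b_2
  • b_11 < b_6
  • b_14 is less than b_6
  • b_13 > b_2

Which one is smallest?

b_12

b_2 is not least since b_12 < b_2; b_14 is not least since b_2 < b_14; b_13 is not least since b_2 < b_13; b_9 is not least since b_2 < b_9; b_15 is not least since b_2 < b_15; b_1 is not least since b_9 < b_1; b_11 is not least since b_13 < b_11; b_3 is not least since b_11 < b_3; b_6 is not least since b_14 < b_6; b_8 is not least since b_9 < b_8; b_7 is not least since b_1 < b_7; b_5 is not least since b_7 < b_5.
Only b_12 has nothing below it, so b_12 is the smallest.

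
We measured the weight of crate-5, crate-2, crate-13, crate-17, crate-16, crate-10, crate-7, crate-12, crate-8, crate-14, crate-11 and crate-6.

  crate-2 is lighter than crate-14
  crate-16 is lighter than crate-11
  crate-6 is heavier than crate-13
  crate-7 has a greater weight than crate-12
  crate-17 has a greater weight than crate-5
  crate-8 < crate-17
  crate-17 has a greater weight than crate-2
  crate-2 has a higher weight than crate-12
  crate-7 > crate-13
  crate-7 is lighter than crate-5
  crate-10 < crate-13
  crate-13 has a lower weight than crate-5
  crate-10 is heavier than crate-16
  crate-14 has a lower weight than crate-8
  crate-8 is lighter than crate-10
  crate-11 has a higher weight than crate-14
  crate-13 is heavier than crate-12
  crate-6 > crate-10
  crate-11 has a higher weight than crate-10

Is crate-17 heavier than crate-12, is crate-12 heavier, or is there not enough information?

crate-17

crate-12 < crate-2 and crate-2 < crate-14 give crate-12 < crate-14.
Then crate-14 < crate-8 extends the chain to crate-8.
Then crate-8 < crate-10 extends the chain to crate-10.
With crate-10 < crate-13: crate-12 < crate-2 < crate-14 < crate-8 < crate-10 < crate-13.
With crate-13 < crate-7: crate-12 < crate-2 < crate-14 < crate-8 < crate-10 < crate-13 < crate-7.
Then crate-7 < crate-5 extends the chain to crate-5.
With crate-5 < crate-17: crate-12 < crate-2 < crate-14 < crate-8 < crate-10 < crate-13 < crate-7 < crate-5 < crate-17.
So crate-17 is heavier.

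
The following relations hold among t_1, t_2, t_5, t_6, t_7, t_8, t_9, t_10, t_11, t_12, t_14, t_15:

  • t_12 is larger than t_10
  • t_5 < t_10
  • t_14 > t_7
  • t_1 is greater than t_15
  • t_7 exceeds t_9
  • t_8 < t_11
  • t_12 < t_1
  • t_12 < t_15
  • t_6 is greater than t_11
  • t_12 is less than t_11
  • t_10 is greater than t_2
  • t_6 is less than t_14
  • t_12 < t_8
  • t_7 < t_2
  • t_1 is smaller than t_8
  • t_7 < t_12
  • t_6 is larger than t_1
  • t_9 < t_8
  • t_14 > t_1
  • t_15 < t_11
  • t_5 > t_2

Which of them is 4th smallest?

t_5

Chaining the given pairs: t_9 < t_7 < t_2 < t_5 < t_10 < t_12 < t_15 < t_1 < t_8 < t_11 < t_6 < t_14.
The 4th smallest is t_5.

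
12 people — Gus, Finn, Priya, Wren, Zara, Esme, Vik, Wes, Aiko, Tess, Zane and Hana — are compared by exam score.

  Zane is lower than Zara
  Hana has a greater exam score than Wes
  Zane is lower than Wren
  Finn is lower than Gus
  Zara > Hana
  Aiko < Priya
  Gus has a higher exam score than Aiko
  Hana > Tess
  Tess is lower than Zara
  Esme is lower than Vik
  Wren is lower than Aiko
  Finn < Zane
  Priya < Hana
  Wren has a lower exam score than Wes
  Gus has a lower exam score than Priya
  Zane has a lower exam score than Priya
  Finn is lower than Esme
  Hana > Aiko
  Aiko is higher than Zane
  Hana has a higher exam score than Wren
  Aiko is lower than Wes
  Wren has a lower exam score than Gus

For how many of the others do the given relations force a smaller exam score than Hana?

The elements the relations force below Hana are Finn, Zane, Wren, Aiko, Tess, Gus, Wes, Priya — no chain reaches any other.
That is 8.

8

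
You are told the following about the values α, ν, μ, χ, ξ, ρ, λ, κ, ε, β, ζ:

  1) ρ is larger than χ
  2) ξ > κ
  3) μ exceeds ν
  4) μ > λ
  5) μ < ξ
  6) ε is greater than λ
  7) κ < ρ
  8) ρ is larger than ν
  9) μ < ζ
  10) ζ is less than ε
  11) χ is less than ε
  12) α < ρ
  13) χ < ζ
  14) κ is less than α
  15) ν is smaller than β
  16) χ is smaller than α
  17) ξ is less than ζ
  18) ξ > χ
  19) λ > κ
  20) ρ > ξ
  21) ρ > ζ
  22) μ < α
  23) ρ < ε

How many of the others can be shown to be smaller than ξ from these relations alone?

5

Directly below ξ: κ, χ, μ.
One step further: ν, λ (5 so far).
Nothing else is reachable below ξ; 5 in all.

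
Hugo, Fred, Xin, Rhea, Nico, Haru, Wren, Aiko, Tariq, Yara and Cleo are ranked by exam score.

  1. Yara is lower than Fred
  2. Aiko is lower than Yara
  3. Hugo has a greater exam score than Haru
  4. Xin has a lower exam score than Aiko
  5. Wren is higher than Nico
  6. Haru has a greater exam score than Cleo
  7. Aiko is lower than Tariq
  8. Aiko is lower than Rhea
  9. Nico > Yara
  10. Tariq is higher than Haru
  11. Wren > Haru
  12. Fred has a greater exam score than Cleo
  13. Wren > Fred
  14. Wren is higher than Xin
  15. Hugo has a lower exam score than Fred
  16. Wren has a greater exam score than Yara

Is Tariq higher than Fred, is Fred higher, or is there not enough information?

undetermined

Following every chain through Fred: above Fred we get Wren; below Fred we get Xin, Cleo, Aiko, Yara, Haru, Hugo.
Tariq is not reached, and no chain runs the other way from Tariq to Fred.
So the given relations leave the order of Fred and Tariq undetermined.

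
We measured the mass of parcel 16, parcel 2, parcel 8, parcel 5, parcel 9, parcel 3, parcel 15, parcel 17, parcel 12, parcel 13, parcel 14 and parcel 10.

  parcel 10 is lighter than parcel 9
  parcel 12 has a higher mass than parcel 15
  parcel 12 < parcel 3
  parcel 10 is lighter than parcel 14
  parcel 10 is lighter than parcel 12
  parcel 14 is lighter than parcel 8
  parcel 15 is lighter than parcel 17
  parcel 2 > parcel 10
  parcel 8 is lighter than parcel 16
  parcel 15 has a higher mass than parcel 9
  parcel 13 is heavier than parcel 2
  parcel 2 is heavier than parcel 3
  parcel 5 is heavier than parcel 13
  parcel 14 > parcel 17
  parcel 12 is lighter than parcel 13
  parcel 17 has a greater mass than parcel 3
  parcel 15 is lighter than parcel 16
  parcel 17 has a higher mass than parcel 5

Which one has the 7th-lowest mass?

Piecing the relations together gives one ordering: parcel 10 < parcel 9 < parcel 15 < parcel 12 < parcel 3 < parcel 2 < parcel 13 < parcel 5 < parcel 17 < parcel 14 < parcel 8 < parcel 16.
Counting 7 from the smallest end gives parcel 13.

parcel 13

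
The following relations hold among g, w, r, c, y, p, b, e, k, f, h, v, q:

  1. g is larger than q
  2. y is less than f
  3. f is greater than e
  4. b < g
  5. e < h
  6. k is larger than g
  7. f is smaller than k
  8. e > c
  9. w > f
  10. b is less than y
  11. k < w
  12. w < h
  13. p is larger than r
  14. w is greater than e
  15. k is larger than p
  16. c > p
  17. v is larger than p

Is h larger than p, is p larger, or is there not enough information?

h

p < c and c < e give p < e.
With e < f: p < c < e < f.
Then f < k extends the chain to k.
With k < w: p < c < e < f < k < w.
Then w < h extends the chain to h.
So h is larger.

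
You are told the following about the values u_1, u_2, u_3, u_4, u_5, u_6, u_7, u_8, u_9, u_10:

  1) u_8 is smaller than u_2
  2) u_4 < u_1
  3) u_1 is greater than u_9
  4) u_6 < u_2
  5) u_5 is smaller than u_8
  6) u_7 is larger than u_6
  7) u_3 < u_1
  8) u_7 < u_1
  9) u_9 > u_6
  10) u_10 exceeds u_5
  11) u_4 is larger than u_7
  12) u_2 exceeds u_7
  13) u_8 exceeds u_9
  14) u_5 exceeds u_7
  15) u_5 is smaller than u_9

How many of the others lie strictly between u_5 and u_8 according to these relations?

The relations place u_5 below u_8. An element lies strictly between them when it is forced above u_5 and also forced below u_8.
Above u_5: {u_9, u_10, u_1, u_2}. Below u_8: {u_6, u_7, u_9}.
Intersection: {u_9} — 1.

1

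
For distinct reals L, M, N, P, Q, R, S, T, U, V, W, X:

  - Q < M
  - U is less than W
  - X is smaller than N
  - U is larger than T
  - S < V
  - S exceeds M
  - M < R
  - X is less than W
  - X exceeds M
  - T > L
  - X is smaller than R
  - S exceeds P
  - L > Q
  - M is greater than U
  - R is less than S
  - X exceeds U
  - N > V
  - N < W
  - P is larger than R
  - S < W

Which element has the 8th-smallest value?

P

Piecing the relations together gives one ordering: Q < L < T < U < M < X < R < P < S < V < N < W.
Counting 8 from the smallest end gives P.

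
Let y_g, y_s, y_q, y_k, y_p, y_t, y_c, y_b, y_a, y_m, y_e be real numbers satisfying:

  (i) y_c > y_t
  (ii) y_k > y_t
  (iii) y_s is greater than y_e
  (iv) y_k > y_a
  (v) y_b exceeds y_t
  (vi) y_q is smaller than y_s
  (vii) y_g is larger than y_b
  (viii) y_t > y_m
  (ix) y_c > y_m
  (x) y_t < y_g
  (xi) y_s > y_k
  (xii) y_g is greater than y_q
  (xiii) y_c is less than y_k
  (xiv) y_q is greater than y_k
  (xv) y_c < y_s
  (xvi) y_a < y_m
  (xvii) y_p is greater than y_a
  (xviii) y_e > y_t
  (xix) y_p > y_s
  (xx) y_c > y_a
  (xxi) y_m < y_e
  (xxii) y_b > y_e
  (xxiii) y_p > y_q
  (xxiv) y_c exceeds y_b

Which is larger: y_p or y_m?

The relevant relations are y_m < y_t; y_t < y_e; y_e < y_b; y_b < y_c; y_c < y_k; y_k < y_q; y_q < y_s; y_s < y_p.
Chaining these gives y_m < y_t < y_e < y_b < y_c < y_k < y_q < y_s < y_p.
So y_m < y_p; y_p is the larger of the two.

y_p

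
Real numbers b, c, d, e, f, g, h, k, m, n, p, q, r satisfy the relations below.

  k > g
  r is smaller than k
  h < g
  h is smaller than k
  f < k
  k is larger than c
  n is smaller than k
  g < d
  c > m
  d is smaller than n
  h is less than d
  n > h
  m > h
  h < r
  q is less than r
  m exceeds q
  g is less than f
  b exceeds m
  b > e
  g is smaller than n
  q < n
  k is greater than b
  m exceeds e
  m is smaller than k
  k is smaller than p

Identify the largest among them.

p

Chaining downward from p: directly below it, k; then h, g, m, r, f, c, n, b; then q, e, d.
That covers every other element, and nothing is given above p, so p is the largest.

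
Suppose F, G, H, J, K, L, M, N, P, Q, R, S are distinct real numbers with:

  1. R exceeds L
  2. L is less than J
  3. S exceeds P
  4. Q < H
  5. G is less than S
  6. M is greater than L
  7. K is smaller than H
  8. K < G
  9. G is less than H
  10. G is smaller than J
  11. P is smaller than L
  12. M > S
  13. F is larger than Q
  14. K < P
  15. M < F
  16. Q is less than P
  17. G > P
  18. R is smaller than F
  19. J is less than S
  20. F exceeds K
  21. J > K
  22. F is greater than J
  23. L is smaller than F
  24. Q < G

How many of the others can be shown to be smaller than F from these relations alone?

9

The elements the relations force below F are Q, K, P, L, G, J, S, R, M — no chain reaches any other.
That is 9.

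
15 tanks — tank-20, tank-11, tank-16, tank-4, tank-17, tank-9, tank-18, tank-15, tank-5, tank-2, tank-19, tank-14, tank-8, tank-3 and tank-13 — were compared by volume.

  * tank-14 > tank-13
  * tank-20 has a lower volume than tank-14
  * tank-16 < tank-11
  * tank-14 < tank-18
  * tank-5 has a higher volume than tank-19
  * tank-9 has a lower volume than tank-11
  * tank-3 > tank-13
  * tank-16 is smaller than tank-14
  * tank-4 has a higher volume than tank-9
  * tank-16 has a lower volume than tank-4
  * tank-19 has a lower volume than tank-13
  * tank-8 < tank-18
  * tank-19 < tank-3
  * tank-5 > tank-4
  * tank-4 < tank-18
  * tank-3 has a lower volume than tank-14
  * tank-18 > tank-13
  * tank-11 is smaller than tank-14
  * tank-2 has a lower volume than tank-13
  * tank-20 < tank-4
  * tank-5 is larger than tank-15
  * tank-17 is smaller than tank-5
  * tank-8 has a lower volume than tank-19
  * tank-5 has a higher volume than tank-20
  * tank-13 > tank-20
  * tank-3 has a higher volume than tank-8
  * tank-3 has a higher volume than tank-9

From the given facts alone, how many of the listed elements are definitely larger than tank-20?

6

The elements the relations force above tank-20 are tank-4, tank-13, tank-5, tank-3, tank-14, tank-18 — no chain reaches any other.
That is 6.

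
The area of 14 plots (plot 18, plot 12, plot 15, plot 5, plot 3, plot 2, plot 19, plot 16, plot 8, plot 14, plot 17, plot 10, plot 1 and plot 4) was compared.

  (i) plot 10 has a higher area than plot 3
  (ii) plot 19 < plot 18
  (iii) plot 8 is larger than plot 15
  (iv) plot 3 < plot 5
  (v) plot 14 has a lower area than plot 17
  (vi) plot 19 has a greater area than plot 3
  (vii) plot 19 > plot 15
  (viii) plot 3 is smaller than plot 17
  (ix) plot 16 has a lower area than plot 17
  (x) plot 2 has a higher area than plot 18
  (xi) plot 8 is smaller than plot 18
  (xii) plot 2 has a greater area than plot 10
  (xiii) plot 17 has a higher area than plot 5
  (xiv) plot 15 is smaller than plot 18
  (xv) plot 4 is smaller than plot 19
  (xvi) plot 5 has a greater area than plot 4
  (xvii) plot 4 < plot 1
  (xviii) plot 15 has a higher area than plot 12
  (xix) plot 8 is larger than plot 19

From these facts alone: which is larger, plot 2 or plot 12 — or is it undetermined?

plot 2

Following the relations from plot 12: plot 12 < plot 15 < plot 19 < plot 8 < plot 18 < plot 2.
So plot 2 is larger.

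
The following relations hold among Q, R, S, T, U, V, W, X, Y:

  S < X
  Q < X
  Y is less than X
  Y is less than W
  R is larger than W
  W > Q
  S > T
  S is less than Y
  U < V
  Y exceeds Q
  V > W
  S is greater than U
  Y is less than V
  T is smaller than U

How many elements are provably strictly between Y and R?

The relations place Y below R. An element lies strictly between them when it is forced above Y and also forced below R.
Above Y: {W, X, V}. Below R: {T, Q, U, S, W}.
Intersection: {W} — 1.

1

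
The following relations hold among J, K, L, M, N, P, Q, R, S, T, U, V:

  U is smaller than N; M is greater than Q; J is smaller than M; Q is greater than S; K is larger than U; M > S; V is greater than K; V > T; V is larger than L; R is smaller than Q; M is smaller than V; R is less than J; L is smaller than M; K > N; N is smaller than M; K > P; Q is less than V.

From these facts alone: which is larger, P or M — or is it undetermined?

Following every chain through P: above P we get K, V.
M is not reached, and no chain runs the other way from M to P.
So the given relations leave the order of P and M undetermined.

undetermined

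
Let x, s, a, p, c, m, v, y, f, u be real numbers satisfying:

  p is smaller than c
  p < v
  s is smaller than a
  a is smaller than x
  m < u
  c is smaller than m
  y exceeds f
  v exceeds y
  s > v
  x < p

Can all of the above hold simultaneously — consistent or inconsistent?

Chaining the given relations yields v < s < a < x < p, so v < p. But one relation states p < v. These cannot both hold.

inconsistent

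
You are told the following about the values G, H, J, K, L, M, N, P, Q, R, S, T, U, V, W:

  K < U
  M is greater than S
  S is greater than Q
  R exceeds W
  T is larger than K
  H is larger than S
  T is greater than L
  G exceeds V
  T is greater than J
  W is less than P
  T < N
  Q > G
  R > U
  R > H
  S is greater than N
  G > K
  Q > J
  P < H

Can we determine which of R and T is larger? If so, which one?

R

Link the given pairs in sequence: T < N; N < S; S < H; H < R.
Together: T < N < S < H < R.
So R is larger.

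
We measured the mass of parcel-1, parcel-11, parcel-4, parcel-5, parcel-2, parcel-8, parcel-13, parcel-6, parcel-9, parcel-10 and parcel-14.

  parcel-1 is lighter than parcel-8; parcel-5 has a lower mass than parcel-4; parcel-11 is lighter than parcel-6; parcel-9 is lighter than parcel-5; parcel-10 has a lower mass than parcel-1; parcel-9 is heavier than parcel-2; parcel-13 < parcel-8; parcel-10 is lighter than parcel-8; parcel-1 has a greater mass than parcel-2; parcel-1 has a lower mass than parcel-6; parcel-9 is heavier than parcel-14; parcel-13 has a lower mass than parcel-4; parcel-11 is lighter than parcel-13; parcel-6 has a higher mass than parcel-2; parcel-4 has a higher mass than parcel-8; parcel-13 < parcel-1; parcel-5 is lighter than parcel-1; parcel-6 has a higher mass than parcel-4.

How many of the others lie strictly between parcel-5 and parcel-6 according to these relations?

The relations place parcel-5 below parcel-6. An element lies strictly between them when it is forced above parcel-5 and also forced below parcel-6.
Above parcel-5: {parcel-1, parcel-8, parcel-4}. Below parcel-6: {parcel-14, parcel-11, parcel-13, parcel-2, parcel-10, parcel-9, parcel-1, parcel-8, parcel-4}.
Intersection: {parcel-1, parcel-8, parcel-4} — 3.

3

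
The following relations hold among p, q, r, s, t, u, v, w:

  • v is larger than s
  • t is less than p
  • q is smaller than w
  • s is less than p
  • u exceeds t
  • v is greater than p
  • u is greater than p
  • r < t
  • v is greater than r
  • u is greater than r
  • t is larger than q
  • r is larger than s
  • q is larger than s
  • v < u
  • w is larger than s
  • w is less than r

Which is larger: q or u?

q < w and w < r give q < r.
Then r < t extends the chain to t.
With t < p: q < w < r < t < p.
With p < v: q < w < r < t < p < v.
Then v < u extends the chain to u.
So q < u; u is the larger of the two.

u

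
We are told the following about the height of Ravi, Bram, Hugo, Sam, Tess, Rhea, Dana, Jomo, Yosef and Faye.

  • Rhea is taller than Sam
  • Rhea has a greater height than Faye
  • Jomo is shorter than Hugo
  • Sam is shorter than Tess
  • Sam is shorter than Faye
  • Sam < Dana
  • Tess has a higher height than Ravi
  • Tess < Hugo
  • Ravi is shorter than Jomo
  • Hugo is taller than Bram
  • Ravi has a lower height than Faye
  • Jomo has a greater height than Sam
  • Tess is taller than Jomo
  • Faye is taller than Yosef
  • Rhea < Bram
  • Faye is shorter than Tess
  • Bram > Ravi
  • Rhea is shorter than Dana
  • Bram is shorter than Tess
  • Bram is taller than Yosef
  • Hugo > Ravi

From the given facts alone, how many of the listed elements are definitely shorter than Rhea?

From Rhea the given relations immediately reach Sam, Faye.
From those, Ravi, Yosef — 4 in total.
Nothing else is reachable below Rhea; 4 in all.

4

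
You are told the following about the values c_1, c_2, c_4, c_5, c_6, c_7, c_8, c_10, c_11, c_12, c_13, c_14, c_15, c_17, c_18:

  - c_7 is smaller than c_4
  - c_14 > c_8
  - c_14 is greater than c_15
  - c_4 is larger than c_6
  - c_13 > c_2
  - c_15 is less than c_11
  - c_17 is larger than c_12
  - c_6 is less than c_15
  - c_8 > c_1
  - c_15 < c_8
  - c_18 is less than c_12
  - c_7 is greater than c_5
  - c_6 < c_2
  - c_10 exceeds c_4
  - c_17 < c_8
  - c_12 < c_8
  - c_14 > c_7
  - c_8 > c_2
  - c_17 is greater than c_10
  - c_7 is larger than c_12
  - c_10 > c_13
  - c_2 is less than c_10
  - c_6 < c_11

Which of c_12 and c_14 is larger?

c_12 < c_7 and c_7 < c_4 give c_12 < c_4.
With c_4 < c_10: c_12 < c_7 < c_4 < c_10.
Then c_10 < c_17 extends the chain to c_17.
With c_17 < c_8: c_12 < c_7 < c_4 < c_10 < c_17 < c_8.
Then c_8 < c_14 extends the chain to c_14.
So c_12 < c_14; c_14 is the larger of the two.

c_14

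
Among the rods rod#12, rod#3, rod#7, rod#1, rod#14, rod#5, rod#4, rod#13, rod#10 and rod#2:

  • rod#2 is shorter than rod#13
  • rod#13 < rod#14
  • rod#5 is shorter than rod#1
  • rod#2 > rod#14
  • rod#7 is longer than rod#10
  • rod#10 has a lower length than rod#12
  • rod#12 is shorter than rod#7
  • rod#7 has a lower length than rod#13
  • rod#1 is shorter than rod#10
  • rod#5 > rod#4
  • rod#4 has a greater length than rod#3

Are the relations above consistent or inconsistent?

Chaining the given relations yields rod#13 < rod#14 < rod#2, so rod#13 < rod#2. But one relation states rod#2 < rod#13. These cannot both hold.

inconsistent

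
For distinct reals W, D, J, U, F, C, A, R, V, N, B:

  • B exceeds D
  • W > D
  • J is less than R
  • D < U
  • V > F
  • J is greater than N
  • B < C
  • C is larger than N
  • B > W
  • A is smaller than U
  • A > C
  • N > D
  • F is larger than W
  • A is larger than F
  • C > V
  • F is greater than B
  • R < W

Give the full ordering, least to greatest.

D < N < J < R < W < B < F < V < C < A < U

Nothing is placed below D, so it is least; from there D < N; N < J; J < R; R < W; W < B; B < F; F < V; V < C; C < A; A < U, each given directly.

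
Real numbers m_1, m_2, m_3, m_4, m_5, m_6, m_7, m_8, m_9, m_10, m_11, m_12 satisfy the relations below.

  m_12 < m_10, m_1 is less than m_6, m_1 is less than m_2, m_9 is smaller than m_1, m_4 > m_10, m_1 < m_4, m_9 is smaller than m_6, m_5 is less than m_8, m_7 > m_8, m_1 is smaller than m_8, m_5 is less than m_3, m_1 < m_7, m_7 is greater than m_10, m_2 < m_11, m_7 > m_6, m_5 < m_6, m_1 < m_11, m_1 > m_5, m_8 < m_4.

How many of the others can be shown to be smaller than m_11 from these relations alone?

From m_11 the given relations immediately reach m_1, m_2.
From those, m_5, m_9 — 4 in total.
Nothing else is reachable below m_11; 4 in all.

4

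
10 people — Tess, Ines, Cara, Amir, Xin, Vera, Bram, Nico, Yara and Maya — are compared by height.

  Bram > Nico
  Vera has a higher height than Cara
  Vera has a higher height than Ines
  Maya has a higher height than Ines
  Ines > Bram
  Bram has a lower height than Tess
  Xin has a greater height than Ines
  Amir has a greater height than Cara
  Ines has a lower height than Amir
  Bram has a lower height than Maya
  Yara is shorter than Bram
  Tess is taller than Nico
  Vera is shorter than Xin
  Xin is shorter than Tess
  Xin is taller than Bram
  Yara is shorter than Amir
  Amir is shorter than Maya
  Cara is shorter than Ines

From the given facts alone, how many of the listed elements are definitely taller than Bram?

The elements the relations force above Bram are Ines, Vera, Xin, Amir, Tess, Maya — no chain reaches any other.
That is 6.

6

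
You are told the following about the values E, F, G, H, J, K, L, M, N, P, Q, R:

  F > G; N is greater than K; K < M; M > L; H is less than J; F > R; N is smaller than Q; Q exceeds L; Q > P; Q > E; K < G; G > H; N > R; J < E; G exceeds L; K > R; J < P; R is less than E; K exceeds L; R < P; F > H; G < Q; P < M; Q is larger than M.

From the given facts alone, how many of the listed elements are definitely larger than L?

The elements the relations force above L are K, N, G, F, M, Q — no chain reaches any other.
That is 6.

6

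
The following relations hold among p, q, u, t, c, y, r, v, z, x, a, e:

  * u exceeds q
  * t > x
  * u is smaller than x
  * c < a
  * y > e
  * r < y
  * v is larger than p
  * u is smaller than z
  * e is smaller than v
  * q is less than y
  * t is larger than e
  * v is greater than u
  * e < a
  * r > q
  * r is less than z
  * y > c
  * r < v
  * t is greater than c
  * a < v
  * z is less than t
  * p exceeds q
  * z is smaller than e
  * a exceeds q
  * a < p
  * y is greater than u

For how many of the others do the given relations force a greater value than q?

10

Directly above q: u, r, a, y, p.
One step further: x, z, v (8 so far).
One step further: e, t (10 so far).
Nothing else is reachable above q; 10 in all.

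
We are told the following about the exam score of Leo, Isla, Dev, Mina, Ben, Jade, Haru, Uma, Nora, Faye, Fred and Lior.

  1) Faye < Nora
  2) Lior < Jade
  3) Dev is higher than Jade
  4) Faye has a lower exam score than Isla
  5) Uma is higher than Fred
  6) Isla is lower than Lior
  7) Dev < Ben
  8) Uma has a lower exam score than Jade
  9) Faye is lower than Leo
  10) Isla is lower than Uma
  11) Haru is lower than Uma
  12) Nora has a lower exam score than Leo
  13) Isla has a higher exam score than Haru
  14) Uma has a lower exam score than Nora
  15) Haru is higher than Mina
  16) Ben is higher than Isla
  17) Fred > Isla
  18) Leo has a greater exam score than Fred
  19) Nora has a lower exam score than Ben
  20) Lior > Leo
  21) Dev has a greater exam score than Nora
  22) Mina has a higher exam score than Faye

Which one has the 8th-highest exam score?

Piecing the relations together gives one ordering: Faye < Mina < Haru < Isla < Fred < Uma < Nora < Leo < Lior < Jade < Dev < Ben.
The 8th largest is Fred.

Fred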